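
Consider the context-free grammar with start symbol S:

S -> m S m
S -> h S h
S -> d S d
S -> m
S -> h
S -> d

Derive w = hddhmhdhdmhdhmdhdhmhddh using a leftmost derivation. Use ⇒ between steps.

S ⇒ hSh ⇒ hdSdh ⇒ hddSddh ⇒ hddhShddh ⇒ hddhmSmhddh ⇒ hddhmhShmhddh ⇒ hddhmhdSdhmhddh ⇒ hddhmhdhShdhmhddh ⇒ hddhmhdhdSdhdhmhddh ⇒ hddhmhdhdmSmdhdhmhddh ⇒ hddhmhdhdmhShmdhdhmhddh ⇒ hddhmhdhdmhdhmdhdhmhddh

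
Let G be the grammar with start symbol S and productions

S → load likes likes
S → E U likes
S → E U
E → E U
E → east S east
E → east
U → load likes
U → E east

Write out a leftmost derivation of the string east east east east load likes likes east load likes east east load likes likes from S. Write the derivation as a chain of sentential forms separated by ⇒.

S ⇒ E U likes ⇒ E U U likes ⇒ east U U likes ⇒ east E east U likes ⇒ east east S east east U likes ⇒ east east E U east east U likes ⇒ east east east S east U east east U likes ⇒ east east east E U likes east U east east U likes ⇒ east east east east U likes east U east east U likes ⇒ east east east east load likes likes east U east east U likes ⇒ east east east east load likes likes east load likes east east U likes ⇒ east east east east load likes likes east load likes east east load likes likes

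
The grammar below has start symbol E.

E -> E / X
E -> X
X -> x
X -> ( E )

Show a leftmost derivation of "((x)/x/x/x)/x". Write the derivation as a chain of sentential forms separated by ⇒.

E⇒E/X⇒X/X⇒(E)/X⇒(E/X)/X⇒(E/X/X)/X⇒(E/X/X/X)/X⇒(X/X/X/X)/X⇒((E)/X/X/X)/X⇒((X)/X/X/X)/X⇒((x)/X/X/X)/X⇒((x)/x/X/X)/X⇒((x)/x/x/X)/X⇒((x)/x/x/x)/X⇒((x)/x/x/x)/x

E ⇒ E/X   [E -> E / X]
E/X ⇒ X/X   [E -> X]
X/X ⇒ (E)/X   [X -> ( E )]
(E)/X ⇒ (E/X)/X   [E -> E / X]
(E/X)/X ⇒ (E/X/X)/X   [E -> E / X]
(E/X/X)/X ⇒ (E/X/X/X)/X   [E -> E / X]
(E/X/X/X)/X ⇒ (X/X/X/X)/X   [E -> X]
(X/X/X/X)/X ⇒ ((E)/X/X/X)/X   [X -> ( E )]
((E)/X/X/X)/X ⇒ ((X)/X/X/X)/X   [E -> X]
((X)/X/X/X)/X ⇒ ((x)/X/X/X)/X   [X -> x]
((x)/X/X/X)/X ⇒ ((x)/x/X/X)/X   [X -> x]
((x)/x/X/X)/X ⇒ ((x)/x/x/X)/X   [X -> x]
((x)/x/x/X)/X ⇒ ((x)/x/x/x)/X   [X -> x]
((x)/x/x/x)/X ⇒ ((x)/x/x/x)/x   [X -> x]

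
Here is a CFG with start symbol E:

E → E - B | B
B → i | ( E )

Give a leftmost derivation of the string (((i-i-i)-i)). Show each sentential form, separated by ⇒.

E ⇒ B ⇒ (E) ⇒ (B) ⇒ ((E)) ⇒ ((E-B)) ⇒ ((B-B)) ⇒ (((E)-B)) ⇒ (((E-B)-B)) ⇒ (((E-B-B)-B)) ⇒ (((B-B-B)-B)) ⇒ (((i-B-B)-B)) ⇒ (((i-i-B)-B)) ⇒ (((i-i-i)-B)) ⇒ (((i-i-i)-i))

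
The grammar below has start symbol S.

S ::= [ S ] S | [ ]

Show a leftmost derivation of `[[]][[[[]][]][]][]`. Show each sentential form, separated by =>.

S=>[S]S=>[[]]S=>[[]][S]S=>[[]][[S]S]S=>[[]][[[S]S]S]S=>[[]][[[[]]S]S]S=>[[]][[[[]][]]S]S=>[[]][[[[]][]][]]S=>[[]][[[[]][]][]][]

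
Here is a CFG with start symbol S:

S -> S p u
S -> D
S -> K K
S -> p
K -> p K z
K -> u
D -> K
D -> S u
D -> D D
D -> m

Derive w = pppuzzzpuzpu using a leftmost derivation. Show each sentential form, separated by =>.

S => Spu   [S -> S p u]
Spu => KKpu   [S -> K K]
KKpu => pKzKpu   [K -> p K z]
pKzKpu => ppKzzKpu   [K -> p K z]
ppKzzKpu => pppKzzzKpu   [K -> p K z]
pppKzzzKpu => pppuzzzKpu   [K -> u]
pppuzzzKpu => pppuzzzpKzpu   [K -> p K z]
pppuzzzpKzpu => pppuzzzpuzpu   [K -> u]

S => Spu => KKpu => pKzKpu => ppKzzKpu => pppKzzzKpu => pppuzzzKpu => pppuzzzpKzpu => pppuzzzpuzpu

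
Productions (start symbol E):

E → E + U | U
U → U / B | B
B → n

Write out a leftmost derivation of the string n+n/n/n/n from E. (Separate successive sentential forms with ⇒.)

E ⇒ E+U ⇒ U+U ⇒ B+U ⇒ n+U ⇒ n+U/B ⇒ n+U/B/B ⇒ n+U/B/B/B ⇒ n+B/B/B/B ⇒ n+n/B/B/B ⇒ n+n/n/B/B ⇒ n+n/n/n/B ⇒ n+n/n/n/n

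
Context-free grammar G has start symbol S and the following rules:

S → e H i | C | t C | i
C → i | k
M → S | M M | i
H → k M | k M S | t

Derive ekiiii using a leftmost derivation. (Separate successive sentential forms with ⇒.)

S ⇒ eHi   [S → e H i]
eHi ⇒ ekMSi   [H → k M S]
ekMSi ⇒ ekMMSi   [M → M M]
ekMMSi ⇒ ekiMSi   [M → i]
ekiMSi ⇒ ekiiSi   [M → i]
ekiiSi ⇒ ekiiii   [S → i]

S ⇒ eHi ⇒ ekMSi ⇒ ekMMSi ⇒ ekiMSi ⇒ ekiiSi ⇒ ekiiii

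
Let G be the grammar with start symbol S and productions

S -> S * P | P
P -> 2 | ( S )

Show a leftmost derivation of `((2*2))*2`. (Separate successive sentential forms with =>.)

S => S*P   [S -> S * P]
S*P => P*P   [S -> P]
P*P => (S)*P   [P -> ( S )]
(S)*P => (P)*P   [S -> P]
(P)*P => ((S))*P   [P -> ( S )]
((S))*P => ((S*P))*P   [S -> S * P]
((S*P))*P => ((P*P))*P   [S -> P]
((P*P))*P => ((2*P))*P   [P -> 2]
((2*P))*P => ((2*2))*P   [P -> 2]
((2*2))*P => ((2*2))*2   [P -> 2]

S => S*P => P*P => (S)*P => (P)*P => ((S))*P => ((S*P))*P => ((P*P))*P => ((2*P))*P => ((2*2))*P => ((2*2))*2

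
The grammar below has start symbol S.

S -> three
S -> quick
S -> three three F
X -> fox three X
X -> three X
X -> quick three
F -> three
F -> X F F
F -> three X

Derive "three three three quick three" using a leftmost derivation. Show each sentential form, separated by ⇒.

S ⇒ three three F   [S -> three three F]
three three F ⇒ three three three X   [F -> three X]
three three three X ⇒ three three three quick three   [X -> quick three]

S ⇒ three three F ⇒ three three three X ⇒ three three three quick three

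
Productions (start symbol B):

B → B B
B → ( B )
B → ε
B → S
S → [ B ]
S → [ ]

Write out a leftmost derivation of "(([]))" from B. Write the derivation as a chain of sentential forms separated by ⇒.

B ⇒ BB   [B → B B]
BB ⇒ BBB   [B → B B]
BBB ⇒ (B)BB   [B → ( B )]
(B)BB ⇒ (BB)BB   [B → B B]
(BB)BB ⇒ ((B)B)BB   [B → ( B )]
((B)B)BB ⇒ ((BB)B)BB   [B → B B]
((BB)B)BB ⇒ ((BBB)B)BB   [B → B B]
((BBB)B)BB ⇒ ((SBB)B)BB   [B → S]
((SBB)B)BB ⇒ (([]BB)B)BB   [S → [ ]]
(([]BB)B)BB ⇒ (([]B)B)BB   [B → ε]
(([]B)B)BB ⇒ (([])B)BB   [B → ε]
(([])B)BB ⇒ (([]))BB   [B → ε]
(([]))BB ⇒ (([]))B   [B → ε]
(([]))B ⇒ (([]))   [B → ε]

B ⇒ BB ⇒ BBB ⇒ (B)BB ⇒ (BB)BB ⇒ ((B)B)BB ⇒ ((BB)B)BB ⇒ ((BBB)B)BB ⇒ ((SBB)B)BB ⇒ (([]BB)B)BB ⇒ (([]B)B)BB ⇒ (([])B)BB ⇒ (([]))BB ⇒ (([]))B ⇒ (([]))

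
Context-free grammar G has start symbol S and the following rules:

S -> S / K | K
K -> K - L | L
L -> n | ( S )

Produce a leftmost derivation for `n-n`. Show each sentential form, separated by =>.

S=>K=>K-L=>L-L=>n-L=>n-n

S => K   [S -> K]
K => K-L   [K -> K - L]
K-L => L-L   [K -> L]
L-L => n-L   [L -> n]
n-L => n-n   [L -> n]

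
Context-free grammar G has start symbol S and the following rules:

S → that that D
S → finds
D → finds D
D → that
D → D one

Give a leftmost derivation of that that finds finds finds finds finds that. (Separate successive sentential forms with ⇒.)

S ⇒ that that D   [S → that that D]
that that D ⇒ that that finds D   [D → finds D]
that that finds D ⇒ that that finds finds D   [D → finds D]
that that finds finds D ⇒ that that finds finds finds D   [D → finds D]
that that finds finds finds D ⇒ that that finds finds finds finds D   [D → finds D]
that that finds finds finds finds D ⇒ that that finds finds finds finds finds D   [D → finds D]
that that finds finds finds finds finds D ⇒ that that finds finds finds finds finds that   [D → that]

S ⇒ that that D ⇒ that that finds D ⇒ that that finds finds D ⇒ that that finds finds finds D ⇒ that that finds finds finds finds D ⇒ that that finds finds finds finds finds D ⇒ that that finds finds finds finds finds that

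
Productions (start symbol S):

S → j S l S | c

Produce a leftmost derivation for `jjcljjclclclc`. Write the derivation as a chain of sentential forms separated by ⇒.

S ⇒ jSlS   [S → j S l S]
jSlS ⇒ jjSlSlS   [S → j S l S]
jjSlSlS ⇒ jjclSlS   [S → c]
jjclSlS ⇒ jjcljSlSlS   [S → j S l S]
jjcljSlSlS ⇒ jjcljjSlSlSlS   [S → j S l S]
jjcljjSlSlSlS ⇒ jjcljjclSlSlS   [S → c]
jjcljjclSlSlS ⇒ jjcljjclclSlS   [S → c]
jjcljjclclSlS ⇒ jjcljjclclclS   [S → c]
jjcljjclclclS ⇒ jjcljjclclclc   [S → c]

S ⇒ jSlS ⇒ jjSlSlS ⇒ jjclSlS ⇒ jjcljSlSlS ⇒ jjcljjSlSlSlS ⇒ jjcljjclSlSlS ⇒ jjcljjclclSlS ⇒ jjcljjclclclS ⇒ jjcljjclclclc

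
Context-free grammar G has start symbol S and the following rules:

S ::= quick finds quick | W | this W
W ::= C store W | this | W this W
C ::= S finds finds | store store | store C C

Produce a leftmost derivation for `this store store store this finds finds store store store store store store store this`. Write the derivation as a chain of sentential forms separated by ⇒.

S ⇒ this W ⇒ this C store W ⇒ this store C C store W ⇒ this store store C C C store W ⇒ this store store store C C C C store W ⇒ this store store store S finds finds C C C store W ⇒ this store store store W finds finds C C C store W ⇒ this store store store this finds finds C C C store W ⇒ this store store store this finds finds store store C C store W ⇒ this store store store this finds finds store store store store C store W ⇒ this store store store this finds finds store store store store store store store W ⇒ this store store store this finds finds store store store store store store store this

S ⇒ this W   [S ::= this W]
this W ⇒ this C store W   [W ::= C store W]
this C store W ⇒ this store C C store W   [C ::= store C C]
this store C C store W ⇒ this store store C C C store W   [C ::= store C C]
this store store C C C store W ⇒ this store store store C C C C store W   [C ::= store C C]
this store store store C C C C store W ⇒ this store store store S finds finds C C C store W   [C ::= S finds finds]
this store store store S finds finds C C C store W ⇒ this store store store W finds finds C C C store W   [S ::= W]
this store store store W finds finds C C C store W ⇒ this store store store this finds finds C C C store W   [W ::= this]
this store store store this finds finds C C C store W ⇒ this store store store this finds finds store store C C store W   [C ::= store store]
this store store store this finds finds store store C C store W ⇒ this store store store this finds finds store store store store C store W   [C ::= store store]
this store store store this finds finds store store store store C store W ⇒ this store store store this finds finds store store store store store store store W   [C ::= store store]
this store store store this finds finds store store store store store store store W ⇒ this store store store this finds finds store store store store store store store this   [W ::= this]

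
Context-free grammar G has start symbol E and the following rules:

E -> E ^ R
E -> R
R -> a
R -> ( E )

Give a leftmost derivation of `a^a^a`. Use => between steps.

E => E^R => E^R^R => R^R^R => a^R^R => a^a^R => a^a^a

E => E^R   [E -> E ^ R]
E^R => E^R^R   [E -> E ^ R]
E^R^R => R^R^R   [E -> R]
R^R^R => a^R^R   [R -> a]
a^R^R => a^a^R   [R -> a]
a^a^R => a^a^a   [R -> a]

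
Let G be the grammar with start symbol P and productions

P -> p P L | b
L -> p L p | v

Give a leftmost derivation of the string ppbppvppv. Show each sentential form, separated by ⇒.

P ⇒ pPL ⇒ ppPLL ⇒ ppbLL ⇒ ppbpLpL ⇒ ppbppLppL ⇒ ppbppvppL ⇒ ppbppvppv

P ⇒ pPL   [P -> p P L]
pPL ⇒ ppPLL   [P -> p P L]
ppPLL ⇒ ppbLL   [P -> b]
ppbLL ⇒ ppbpLpL   [L -> p L p]
ppbpLpL ⇒ ppbppLppL   [L -> p L p]
ppbppLppL ⇒ ppbppvppL   [L -> v]
ppbppvppL ⇒ ppbppvppv   [L -> v]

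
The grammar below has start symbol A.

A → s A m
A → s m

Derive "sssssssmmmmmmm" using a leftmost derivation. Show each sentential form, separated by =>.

A => sAm => ssAmm => sssAmmm => ssssAmmmm => sssssAmmmmm => ssssssAmmmmmm => sssssssmmmmmmm

A => sAm   [A → s A m]
sAm => ssAmm   [A → s A m]
ssAmm => sssAmmm   [A → s A m]
sssAmmm => ssssAmmmm   [A → s A m]
ssssAmmmm => sssssAmmmmm   [A → s A m]
sssssAmmmmm => ssssssAmmmmmm   [A → s A m]
ssssssAmmmmmm => sssssssmmmmmmm   [A → s m]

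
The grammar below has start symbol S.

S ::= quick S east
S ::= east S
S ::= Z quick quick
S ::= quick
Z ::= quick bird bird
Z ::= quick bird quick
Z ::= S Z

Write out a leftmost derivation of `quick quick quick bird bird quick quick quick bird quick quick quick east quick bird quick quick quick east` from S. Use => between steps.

S => quick S east => quick Z quick quick east => quick S Z quick quick east => quick quick S east Z quick quick east => quick quick Z quick quick east Z quick quick east => quick quick S Z quick quick east Z quick quick east => quick quick Z quick quick Z quick quick east Z quick quick east => quick quick quick bird bird quick quick Z quick quick east Z quick quick east => quick quick quick bird bird quick quick quick bird quick quick quick east Z quick quick east => quick quick quick bird bird quick quick quick bird quick quick quick east quick bird quick quick quick east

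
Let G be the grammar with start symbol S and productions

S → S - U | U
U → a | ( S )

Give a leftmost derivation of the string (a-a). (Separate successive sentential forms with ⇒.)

S ⇒ U ⇒ (S) ⇒ (S-U) ⇒ (U-U) ⇒ (a-U) ⇒ (a-a)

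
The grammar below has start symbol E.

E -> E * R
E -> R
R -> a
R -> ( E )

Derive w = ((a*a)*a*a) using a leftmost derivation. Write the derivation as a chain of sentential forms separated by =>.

E => R   [E -> R]
R => (E)   [R -> ( E )]
(E) => (E*R)   [E -> E * R]
(E*R) => (E*R*R)   [E -> E * R]
(E*R*R) => (R*R*R)   [E -> R]
(R*R*R) => ((E)*R*R)   [R -> ( E )]
((E)*R*R) => ((E*R)*R*R)   [E -> E * R]
((E*R)*R*R) => ((R*R)*R*R)   [E -> R]
((R*R)*R*R) => ((a*R)*R*R)   [R -> a]
((a*R)*R*R) => ((a*a)*R*R)   [R -> a]
((a*a)*R*R) => ((a*a)*a*R)   [R -> a]
((a*a)*a*R) => ((a*a)*a*a)   [R -> a]

E=>R=>(E)=>(E*R)=>(E*R*R)=>(R*R*R)=>((E)*R*R)=>((E*R)*R*R)=>((R*R)*R*R)=>((a*R)*R*R)=>((a*a)*R*R)=>((a*a)*a*R)=>((a*a)*a*a)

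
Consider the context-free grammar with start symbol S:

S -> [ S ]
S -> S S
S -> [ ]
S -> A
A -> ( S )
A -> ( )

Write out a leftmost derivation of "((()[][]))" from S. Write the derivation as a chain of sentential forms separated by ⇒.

S⇒A⇒(S)⇒(A)⇒((S))⇒((SS))⇒((SSS))⇒((ASS))⇒((()SS))⇒((()[]S))⇒((()[][]))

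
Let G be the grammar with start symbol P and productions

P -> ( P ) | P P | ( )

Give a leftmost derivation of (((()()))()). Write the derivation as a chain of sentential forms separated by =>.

P=>(P)=>(PP)=>((P)P)=>(((P))P)=>(((PP))P)=>(((()P))P)=>(((()()))P)=>(((()()))())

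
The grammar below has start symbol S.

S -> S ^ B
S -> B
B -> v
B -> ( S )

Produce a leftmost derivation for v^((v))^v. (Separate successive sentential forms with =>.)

S => S^B   [S -> S ^ B]
S^B => S^B^B   [S -> S ^ B]
S^B^B => B^B^B   [S -> B]
B^B^B => v^B^B   [B -> v]
v^B^B => v^(S)^B   [B -> ( S )]
v^(S)^B => v^(B)^B   [S -> B]
v^(B)^B => v^((S))^B   [B -> ( S )]
v^((S))^B => v^((B))^B   [S -> B]
v^((B))^B => v^((v))^B   [B -> v]
v^((v))^B => v^((v))^v   [B -> v]

S => S^B => S^B^B => B^B^B => v^B^B => v^(S)^B => v^(B)^B => v^((S))^B => v^((B))^B => v^((v))^B => v^((v))^v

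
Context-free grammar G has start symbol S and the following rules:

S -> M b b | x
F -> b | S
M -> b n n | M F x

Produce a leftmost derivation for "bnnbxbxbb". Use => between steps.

S => Mbb   [S -> M b b]
Mbb => MFxbb   [M -> M F x]
MFxbb => MFxFxbb   [M -> M F x]
MFxFxbb => bnnFxFxbb   [M -> b n n]
bnnFxFxbb => bnnbxFxbb   [F -> b]
bnnbxFxbb => bnnbxbxbb   [F -> b]

S=>Mbb=>MFxbb=>MFxFxbb=>bnnFxFxbb=>bnnbxFxbb=>bnnbxbxbb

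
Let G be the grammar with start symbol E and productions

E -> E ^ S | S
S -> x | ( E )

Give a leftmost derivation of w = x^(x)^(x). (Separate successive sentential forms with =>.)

E=>E^S=>E^S^S=>S^S^S=>x^S^S=>x^(E)^S=>x^(S)^S=>x^(x)^S=>x^(x)^(E)=>x^(x)^(S)=>x^(x)^(x)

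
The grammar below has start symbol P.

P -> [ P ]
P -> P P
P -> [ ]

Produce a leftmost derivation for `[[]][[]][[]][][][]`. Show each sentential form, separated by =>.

P=>PP=>[P]P=>[[]]P=>[[]]PP=>[[]][P]P=>[[]][[]]P=>[[]][[]]PP=>[[]][[]]PPP=>[[]][[]][P]PP=>[[]][[]][[]]PP=>[[]][[]][[]]PPP=>[[]][[]][[]][]PP=>[[]][[]][[]][][]P=>[[]][[]][[]][][][]

P => PP   [P -> P P]
PP => [P]P   [P -> [ P ]]
[P]P => [[]]P   [P -> [ ]]
[[]]P => [[]]PP   [P -> P P]
[[]]PP => [[]][P]P   [P -> [ P ]]
[[]][P]P => [[]][[]]P   [P -> [ ]]
[[]][[]]P => [[]][[]]PP   [P -> P P]
[[]][[]]PP => [[]][[]]PPP   [P -> P P]
[[]][[]]PPP => [[]][[]][P]PP   [P -> [ P ]]
[[]][[]][P]PP => [[]][[]][[]]PP   [P -> [ ]]
[[]][[]][[]]PP => [[]][[]][[]]PPP   [P -> P P]
[[]][[]][[]]PPP => [[]][[]][[]][]PP   [P -> [ ]]
[[]][[]][[]][]PP => [[]][[]][[]][][]P   [P -> [ ]]
[[]][[]][[]][][]P => [[]][[]][[]][][][]   [P -> [ ]]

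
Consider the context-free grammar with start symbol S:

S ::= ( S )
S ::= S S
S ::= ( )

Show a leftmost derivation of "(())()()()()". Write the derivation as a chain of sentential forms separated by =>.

S=>SS=>(S)S=>(())S=>(())SS=>(())()S=>(())()SS=>(())()()S=>(())()()SS=>(())()()()S=>(())()()()()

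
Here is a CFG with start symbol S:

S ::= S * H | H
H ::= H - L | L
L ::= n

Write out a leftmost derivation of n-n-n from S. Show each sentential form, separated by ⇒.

S⇒H⇒H-L⇒H-L-L⇒L-L-L⇒n-L-L⇒n-n-L⇒n-n-n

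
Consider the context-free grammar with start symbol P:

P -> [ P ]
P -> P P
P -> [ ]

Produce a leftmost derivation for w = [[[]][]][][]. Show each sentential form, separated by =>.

P => PP => PPP => [P]PP => [PP]PP => [[P]P]PP => [[[]]P]PP => [[[]][]]PP => [[[]][]][]P => [[[]][]][][]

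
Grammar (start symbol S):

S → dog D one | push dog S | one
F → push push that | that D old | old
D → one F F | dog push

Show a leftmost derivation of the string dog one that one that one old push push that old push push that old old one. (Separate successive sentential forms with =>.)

S => dog D one => dog one F F one => dog one that D old F one => dog one that one F F old F one => dog one that one that D old F old F one => dog one that one that one F F old F old F one => dog one that one that one old F old F old F one => dog one that one that one old push push that old F old F one => dog one that one that one old push push that old push push that old F one => dog one that one that one old push push that old push push that old old one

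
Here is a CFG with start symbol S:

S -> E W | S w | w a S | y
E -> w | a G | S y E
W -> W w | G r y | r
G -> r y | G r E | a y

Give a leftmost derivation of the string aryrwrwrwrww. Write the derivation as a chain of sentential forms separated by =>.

S => Sw => Sww => EWww => aGWww => aGrEWww => aGrErEWww => aGrErErEWww => aryrErErEWww => aryrwrErEWww => aryrwrwrEWww => aryrwrwrwWww => aryrwrwrwrww

S => Sw   [S -> S w]
Sw => Sww   [S -> S w]
Sww => EWww   [S -> E W]
EWww => aGWww   [E -> a G]
aGWww => aGrEWww   [G -> G r E]
aGrEWww => aGrErEWww   [G -> G r E]
aGrErEWww => aGrErErEWww   [G -> G r E]
aGrErErEWww => aryrErErEWww   [G -> r y]
aryrErErEWww => aryrwrErEWww   [E -> w]
aryrwrErEWww => aryrwrwrEWww   [E -> w]
aryrwrwrEWww => aryrwrwrwWww   [E -> w]
aryrwrwrwWww => aryrwrwrwrww   [W -> r]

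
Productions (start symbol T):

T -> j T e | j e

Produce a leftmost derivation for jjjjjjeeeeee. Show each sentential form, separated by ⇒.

T ⇒ jTe   [T -> j T e]
jTe ⇒ jjTee   [T -> j T e]
jjTee ⇒ jjjTeee   [T -> j T e]
jjjTeee ⇒ jjjjTeeee   [T -> j T e]
jjjjTeeee ⇒ jjjjjTeeeee   [T -> j T e]
jjjjjTeeeee ⇒ jjjjjjeeeeee   [T -> j e]

T⇒jTe⇒jjTee⇒jjjTeee⇒jjjjTeeee⇒jjjjjTeeeee⇒jjjjjjeeeeee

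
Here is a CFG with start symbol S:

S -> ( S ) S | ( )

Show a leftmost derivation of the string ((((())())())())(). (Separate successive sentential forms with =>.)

S => (S)S   [S -> ( S ) S]
(S)S => ((S)S)S   [S -> ( S ) S]
((S)S)S => (((S)S)S)S   [S -> ( S ) S]
(((S)S)S)S => ((((S)S)S)S)S   [S -> ( S ) S]
((((S)S)S)S)S => ((((())S)S)S)S   [S -> ( )]
((((())S)S)S)S => ((((())())S)S)S   [S -> ( )]
((((())())S)S)S => ((((())())())S)S   [S -> ( )]
((((())())())S)S => ((((())())())())S   [S -> ( )]
((((())())())())S => ((((())())())())()   [S -> ( )]

S => (S)S => ((S)S)S => (((S)S)S)S => ((((S)S)S)S)S => ((((())S)S)S)S => ((((())())S)S)S => ((((())())())S)S => ((((())())())())S => ((((())())())())()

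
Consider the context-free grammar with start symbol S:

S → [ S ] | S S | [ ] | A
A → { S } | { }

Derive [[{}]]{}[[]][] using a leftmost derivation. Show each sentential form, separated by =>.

S => SS => SSS => SSSS => [S]SSS => [[S]]SSS => [[A]]SSS => [[{}]]SSS => [[{}]]ASS => [[{}]]{}SS => [[{}]]{}[S]S => [[{}]]{}[[]]S => [[{}]]{}[[]][]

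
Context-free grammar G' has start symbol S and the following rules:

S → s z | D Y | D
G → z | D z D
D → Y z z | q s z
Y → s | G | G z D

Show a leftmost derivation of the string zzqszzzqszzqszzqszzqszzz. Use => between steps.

S=>DY=>YzzY=>GzDzzY=>zzDzzY=>zzqszzzY=>zzqszzzGzD=>zzqszzzDzDzD=>zzqszzzqszzDzD=>zzqszzzqszzqszzD=>zzqszzzqszzqszzYzz=>zzqszzzqszzqszzGzz=>zzqszzzqszzqszzDzDzz=>zzqszzzqszzqszzqszzDzz=>zzqszzzqszzqszzqszzqszzz

S => DY   [S → D Y]
DY => YzzY   [D → Y z z]
YzzY => GzDzzY   [Y → G z D]
GzDzzY => zzDzzY   [G → z]
zzDzzY => zzqszzzY   [D → q s z]
zzqszzzY => zzqszzzGzD   [Y → G z D]
zzqszzzGzD => zzqszzzDzDzD   [G → D z D]
zzqszzzDzDzD => zzqszzzqszzDzD   [D → q s z]
zzqszzzqszzDzD => zzqszzzqszzqszzD   [D → q s z]
zzqszzzqszzqszzD => zzqszzzqszzqszzYzz   [D → Y z z]
zzqszzzqszzqszzYzz => zzqszzzqszzqszzGzz   [Y → G]
zzqszzzqszzqszzGzz => zzqszzzqszzqszzDzDzz   [G → D z D]
zzqszzzqszzqszzDzDzz => zzqszzzqszzqszzqszzDzz   [D → q s z]
zzqszzzqszzqszzqszzDzz => zzqszzzqszzqszzqszzqszzz   [D → q s z]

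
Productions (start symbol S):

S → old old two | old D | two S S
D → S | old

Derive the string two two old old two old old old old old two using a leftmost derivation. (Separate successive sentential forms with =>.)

S => two S S   [S → two S S]
two S S => two two S S S   [S → two S S]
two two S S S => two two old old two S S   [S → old old two]
two two old old two S S => two two old old two old D S   [S → old D]
two two old old two old D S => two two old old two old S S   [D → S]
two two old old two old S S => two two old old two old old D S   [S → old D]
two two old old two old old D S => two two old old two old old old S   [D → old]
two two old old two old old old S => two two old old two old old old old old two   [S → old old two]

S => two S S => two two S S S => two two old old two S S => two two old old two old D S => two two old old two old S S => two two old old two old old D S => two two old old two old old old S => two two old old two old old old old old two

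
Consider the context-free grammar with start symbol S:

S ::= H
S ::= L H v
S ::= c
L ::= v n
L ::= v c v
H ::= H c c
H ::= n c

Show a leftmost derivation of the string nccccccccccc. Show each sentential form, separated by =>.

S => H   [S ::= H]
H => Hcc   [H ::= H c c]
Hcc => Hcccc   [H ::= H c c]
Hcccc => Hcccccc   [H ::= H c c]
Hcccccc => Hcccccccc   [H ::= H c c]
Hcccccccc => Hcccccccccc   [H ::= H c c]
Hcccccccccc => nccccccccccc   [H ::= n c]

S => H => Hcc => Hcccc => Hcccccc => Hcccccccc => Hcccccccccc => nccccccccccc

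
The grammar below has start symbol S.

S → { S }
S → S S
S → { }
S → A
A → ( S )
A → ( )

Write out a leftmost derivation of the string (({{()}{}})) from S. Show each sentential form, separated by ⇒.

S ⇒ A   [S → A]
A ⇒ (S)   [A → ( S )]
(S) ⇒ (A)   [S → A]
(A) ⇒ ((S))   [A → ( S )]
((S)) ⇒ (({S}))   [S → { S }]
(({S})) ⇒ (({SS}))   [S → S S]
(({SS})) ⇒ (({{S}S}))   [S → { S }]
(({{S}S})) ⇒ (({{A}S}))   [S → A]
(({{A}S})) ⇒ (({{()}S}))   [A → ( )]
(({{()}S})) ⇒ (({{()}{}}))   [S → { }]

S ⇒ A ⇒ (S) ⇒ (A) ⇒ ((S)) ⇒ (({S})) ⇒ (({SS})) ⇒ (({{S}S})) ⇒ (({{A}S})) ⇒ (({{()}S})) ⇒ (({{()}{}}))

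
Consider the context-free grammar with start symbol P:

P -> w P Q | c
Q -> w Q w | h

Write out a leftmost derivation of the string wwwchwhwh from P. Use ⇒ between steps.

P⇒wPQ⇒wwPQQ⇒wwwPQQQ⇒wwwcQQQ⇒wwwchQQ⇒wwwchwQwQ⇒wwwchwhwQ⇒wwwchwhwh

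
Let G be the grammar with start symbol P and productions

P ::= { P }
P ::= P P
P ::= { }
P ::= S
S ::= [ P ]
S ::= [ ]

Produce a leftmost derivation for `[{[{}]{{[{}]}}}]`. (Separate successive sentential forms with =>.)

P=>S=>[P]=>[{P}]=>[{PP}]=>[{SP}]=>[{[P]P}]=>[{[{}]P}]=>[{[{}]{P}}]=>[{[{}]{{P}}}]=>[{[{}]{{S}}}]=>[{[{}]{{[P]}}}]=>[{[{}]{{[{}]}}}]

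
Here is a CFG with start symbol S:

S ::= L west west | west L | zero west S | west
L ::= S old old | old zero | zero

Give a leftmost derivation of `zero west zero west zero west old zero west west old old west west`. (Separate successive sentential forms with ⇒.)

S ⇒ L west west   [S ::= L west west]
L west west ⇒ S old old west west   [L ::= S old old]
S old old west west ⇒ zero west S old old west west   [S ::= zero west S]
zero west S old old west west ⇒ zero west zero west S old old west west   [S ::= zero west S]
zero west zero west S old old west west ⇒ zero west zero west zero west S old old west west   [S ::= zero west S]
zero west zero west zero west S old old west west ⇒ zero west zero west zero west L west west old old west west   [S ::= L west west]
zero west zero west zero west L west west old old west west ⇒ zero west zero west zero west old zero west west old old west west   [L ::= old zero]

S ⇒ L west west ⇒ S old old west west ⇒ zero west S old old west west ⇒ zero west zero west S old old west west ⇒ zero west zero west zero west S old old west west ⇒ zero west zero west zero west L west west old old west west ⇒ zero west zero west zero west old zero west west old old west west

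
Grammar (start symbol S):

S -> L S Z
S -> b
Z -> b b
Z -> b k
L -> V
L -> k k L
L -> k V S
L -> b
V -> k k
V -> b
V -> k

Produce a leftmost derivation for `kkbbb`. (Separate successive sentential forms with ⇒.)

S ⇒ LSZ   [S -> L S Z]
LSZ ⇒ VSZ   [L -> V]
VSZ ⇒ kkSZ   [V -> k k]
kkSZ ⇒ kkbZ   [S -> b]
kkbZ ⇒ kkbbb   [Z -> b b]

S⇒LSZ⇒VSZ⇒kkSZ⇒kkbZ⇒kkbbb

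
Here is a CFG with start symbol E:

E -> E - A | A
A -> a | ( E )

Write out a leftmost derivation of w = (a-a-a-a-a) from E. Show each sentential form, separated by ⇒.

E⇒A⇒(E)⇒(E-A)⇒(E-A-A)⇒(E-A-A-A)⇒(E-A-A-A-A)⇒(A-A-A-A-A)⇒(a-A-A-A-A)⇒(a-a-A-A-A)⇒(a-a-a-A-A)⇒(a-a-a-a-A)⇒(a-a-a-a-a)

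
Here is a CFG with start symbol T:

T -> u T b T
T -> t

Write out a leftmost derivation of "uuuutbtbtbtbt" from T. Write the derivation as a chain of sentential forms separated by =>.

T => uTbT   [T -> u T b T]
uTbT => uuTbTbT   [T -> u T b T]
uuTbTbT => uuuTbTbTbT   [T -> u T b T]
uuuTbTbTbT => uuuuTbTbTbTbT   [T -> u T b T]
uuuuTbTbTbTbT => uuuutbTbTbTbT   [T -> t]
uuuutbTbTbTbT => uuuutbtbTbTbT   [T -> t]
uuuutbtbTbTbT => uuuutbtbtbTbT   [T -> t]
uuuutbtbtbTbT => uuuutbtbtbtbT   [T -> t]
uuuutbtbtbtbT => uuuutbtbtbtbt   [T -> t]

T => uTbT => uuTbTbT => uuuTbTbTbT => uuuuTbTbTbTbT => uuuutbTbTbTbT => uuuutbtbTbTbT => uuuutbtbtbTbT => uuuutbtbtbtbT => uuuutbtbtbtbt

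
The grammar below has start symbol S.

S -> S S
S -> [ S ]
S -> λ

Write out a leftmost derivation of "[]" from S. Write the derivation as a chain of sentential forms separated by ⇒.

S ⇒ SS ⇒ SSS ⇒ [S]SS ⇒ []SS ⇒ []S ⇒ []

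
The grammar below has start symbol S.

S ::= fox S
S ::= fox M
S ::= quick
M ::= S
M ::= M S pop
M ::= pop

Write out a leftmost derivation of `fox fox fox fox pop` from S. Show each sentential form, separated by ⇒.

S ⇒ fox M   [S ::= fox M]
fox M ⇒ fox S   [M ::= S]
fox S ⇒ fox fox S   [S ::= fox S]
fox fox S ⇒ fox fox fox S   [S ::= fox S]
fox fox fox S ⇒ fox fox fox fox M   [S ::= fox M]
fox fox fox fox M ⇒ fox fox fox fox pop   [M ::= pop]

S ⇒ fox M ⇒ fox S ⇒ fox fox S ⇒ fox fox fox S ⇒ fox fox fox fox M ⇒ fox fox fox fox pop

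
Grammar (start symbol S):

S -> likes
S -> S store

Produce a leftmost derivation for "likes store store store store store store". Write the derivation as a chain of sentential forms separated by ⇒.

S ⇒ S store   [S -> S store]
S store ⇒ S store store   [S -> S store]
S store store ⇒ S store store store   [S -> S store]
S store store store ⇒ S store store store store   [S -> S store]
S store store store store ⇒ S store store store store store   [S -> S store]
S store store store store store ⇒ S store store store store store store   [S -> S store]
S store store store store store store ⇒ likes store store store store store store   [S -> likes]

S ⇒ S store ⇒ S store store ⇒ S store store store ⇒ S store store store store ⇒ S store store store store store ⇒ S store store store store store store ⇒ likes store store store store store store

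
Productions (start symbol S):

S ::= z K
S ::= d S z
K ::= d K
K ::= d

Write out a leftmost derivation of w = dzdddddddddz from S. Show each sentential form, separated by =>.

S => dSz => dzKz => dzdKz => dzddKz => dzdddKz => dzddddKz => dzdddddKz => dzddddddKz => dzdddddddKz => dzddddddddKz => dzdddddddddz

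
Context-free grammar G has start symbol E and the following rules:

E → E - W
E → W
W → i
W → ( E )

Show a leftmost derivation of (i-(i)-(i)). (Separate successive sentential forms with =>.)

E=>W=>(E)=>(E-W)=>(E-W-W)=>(W-W-W)=>(i-W-W)=>(i-(E)-W)=>(i-(W)-W)=>(i-(i)-W)=>(i-(i)-(E))=>(i-(i)-(W))=>(i-(i)-(i))

E => W   [E → W]
W => (E)   [W → ( E )]
(E) => (E-W)   [E → E - W]
(E-W) => (E-W-W)   [E → E - W]
(E-W-W) => (W-W-W)   [E → W]
(W-W-W) => (i-W-W)   [W → i]
(i-W-W) => (i-(E)-W)   [W → ( E )]
(i-(E)-W) => (i-(W)-W)   [E → W]
(i-(W)-W) => (i-(i)-W)   [W → i]
(i-(i)-W) => (i-(i)-(E))   [W → ( E )]
(i-(i)-(E)) => (i-(i)-(W))   [E → W]
(i-(i)-(W)) => (i-(i)-(i))   [W → i]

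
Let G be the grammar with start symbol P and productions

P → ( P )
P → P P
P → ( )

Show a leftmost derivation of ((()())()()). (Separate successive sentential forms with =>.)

P => (P) => (PP) => (PPP) => ((P)PP) => ((PP)PP) => ((()P)PP) => ((()())PP) => ((()())()P) => ((()())()())

P => (P)   [P → ( P )]
(P) => (PP)   [P → P P]
(PP) => (PPP)   [P → P P]
(PPP) => ((P)PP)   [P → ( P )]
((P)PP) => ((PP)PP)   [P → P P]
((PP)PP) => ((()P)PP)   [P → ( )]
((()P)PP) => ((()())PP)   [P → ( )]
((()())PP) => ((()())()P)   [P → ( )]
((()())()P) => ((()())()())   [P → ( )]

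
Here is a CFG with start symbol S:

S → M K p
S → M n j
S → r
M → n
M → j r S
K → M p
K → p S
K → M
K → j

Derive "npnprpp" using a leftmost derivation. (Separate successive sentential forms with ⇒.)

S ⇒ MKp   [S → M K p]
MKp ⇒ nKp   [M → n]
nKp ⇒ npSp   [K → p S]
npSp ⇒ npMKpp   [S → M K p]
npMKpp ⇒ npnKpp   [M → n]
npnKpp ⇒ npnpSpp   [K → p S]
npnpSpp ⇒ npnprpp   [S → r]

S ⇒ MKp ⇒ nKp ⇒ npSp ⇒ npMKpp ⇒ npnKpp ⇒ npnpSpp ⇒ npnprpp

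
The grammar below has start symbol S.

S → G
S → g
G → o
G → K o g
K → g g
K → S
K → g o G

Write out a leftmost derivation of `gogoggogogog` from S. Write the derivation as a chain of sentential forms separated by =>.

S=>G=>Kog=>goGog=>goKogog=>gogoGogog=>gogoKogogog=>gogoggogogog

S => G   [S → G]
G => Kog   [G → K o g]
Kog => goGog   [K → g o G]
goGog => goKogog   [G → K o g]
goKogog => gogoGogog   [K → g o G]
gogoGogog => gogoKogogog   [G → K o g]
gogoKogogog => gogoggogogog   [K → g g]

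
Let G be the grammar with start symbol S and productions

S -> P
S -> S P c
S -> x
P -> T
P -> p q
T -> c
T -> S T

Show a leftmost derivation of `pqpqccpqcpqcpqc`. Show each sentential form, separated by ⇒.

S ⇒ SPc   [S -> S P c]
SPc ⇒ SPcPc   [S -> S P c]
SPcPc ⇒ SPcPcPc   [S -> S P c]
SPcPcPc ⇒ SPcPcPcPc   [S -> S P c]
SPcPcPcPc ⇒ PPcPcPcPc   [S -> P]
PPcPcPcPc ⇒ pqPcPcPcPc   [P -> p q]
pqPcPcPcPc ⇒ pqTcPcPcPc   [P -> T]
pqTcPcPcPc ⇒ pqSTcPcPcPc   [T -> S T]
pqSTcPcPcPc ⇒ pqPTcPcPcPc   [S -> P]
pqPTcPcPcPc ⇒ pqpqTcPcPcPc   [P -> p q]
pqpqTcPcPcPc ⇒ pqpqccPcPcPc   [T -> c]
pqpqccPcPcPc ⇒ pqpqccpqcPcPc   [P -> p q]
pqpqccpqcPcPc ⇒ pqpqccpqcpqcPc   [P -> p q]
pqpqccpqcpqcPc ⇒ pqpqccpqcpqcpqc   [P -> p q]

S⇒SPc⇒SPcPc⇒SPcPcPc⇒SPcPcPcPc⇒PPcPcPcPc⇒pqPcPcPcPc⇒pqTcPcPcPc⇒pqSTcPcPcPc⇒pqPTcPcPcPc⇒pqpqTcPcPcPc⇒pqpqccPcPcPc⇒pqpqccpqcPcPc⇒pqpqccpqcpqcPc⇒pqpqccpqcpqcpqc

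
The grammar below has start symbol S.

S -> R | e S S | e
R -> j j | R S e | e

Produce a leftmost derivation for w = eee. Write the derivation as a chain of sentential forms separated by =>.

S=>eSS=>eeS=>eee

S => eSS   [S -> e S S]
eSS => eeS   [S -> e]
eeS => eee   [S -> e]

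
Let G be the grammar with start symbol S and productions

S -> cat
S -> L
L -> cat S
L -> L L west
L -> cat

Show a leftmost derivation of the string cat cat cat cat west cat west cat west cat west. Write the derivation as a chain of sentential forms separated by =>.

S => L => cat S => cat L => cat L L west => cat L L west L west => cat L L west L west L west => cat cat S L west L west L west => cat cat L L west L west L west => cat cat L L west L west L west L west => cat cat cat L west L west L west L west => cat cat cat cat west L west L west L west => cat cat cat cat west cat west L west L west => cat cat cat cat west cat west cat west L west => cat cat cat cat west cat west cat west cat west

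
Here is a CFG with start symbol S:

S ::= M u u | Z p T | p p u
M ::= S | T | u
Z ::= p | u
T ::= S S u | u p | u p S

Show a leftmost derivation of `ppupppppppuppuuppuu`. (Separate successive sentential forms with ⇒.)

S ⇒ ZpT   [S ::= Z p T]
ZpT ⇒ ppT   [Z ::= p]
ppT ⇒ ppupS   [T ::= u p S]
ppupS ⇒ ppupZpT   [S ::= Z p T]
ppupZpT ⇒ ppupppT   [Z ::= p]
ppupppT ⇒ ppupppSSu   [T ::= S S u]
ppupppSSu ⇒ ppupppZpTSu   [S ::= Z p T]
ppupppZpTSu ⇒ ppupppppTSu   [Z ::= p]
ppupppppTSu ⇒ ppupppppSSuSu   [T ::= S S u]
ppupppppSSuSu ⇒ ppupppppppuSuSu   [S ::= p p u]
ppupppppppuSuSu ⇒ ppupppppppuppuuSu   [S ::= p p u]
ppupppppppuppuuSu ⇒ ppupppppppuppuuppuu   [S ::= p p u]

S ⇒ ZpT ⇒ ppT ⇒ ppupS ⇒ ppupZpT ⇒ ppupppT ⇒ ppupppSSu ⇒ ppupppZpTSu ⇒ ppupppppTSu ⇒ ppupppppSSuSu ⇒ ppupppppppuSuSu ⇒ ppupppppppuppuuSu ⇒ ppupppppppuppuuppuu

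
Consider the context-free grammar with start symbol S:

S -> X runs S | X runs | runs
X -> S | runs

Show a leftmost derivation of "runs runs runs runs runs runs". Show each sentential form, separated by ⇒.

S ⇒ X runs S ⇒ S runs S ⇒ X runs runs S ⇒ S runs runs S ⇒ runs runs runs S ⇒ runs runs runs X runs S ⇒ runs runs runs runs runs S ⇒ runs runs runs runs runs runs

S ⇒ X runs S   [S -> X runs S]
X runs S ⇒ S runs S   [X -> S]
S runs S ⇒ X runs runs S   [S -> X runs]
X runs runs S ⇒ S runs runs S   [X -> S]
S runs runs S ⇒ runs runs runs S   [S -> runs]
runs runs runs S ⇒ runs runs runs X runs S   [S -> X runs S]
runs runs runs X runs S ⇒ runs runs runs runs runs S   [X -> runs]
runs runs runs runs runs S ⇒ runs runs runs runs runs runs   [S -> runs]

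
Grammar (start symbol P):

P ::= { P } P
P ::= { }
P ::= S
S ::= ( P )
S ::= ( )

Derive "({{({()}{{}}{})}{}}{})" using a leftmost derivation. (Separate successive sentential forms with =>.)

P => S   [P ::= S]
S => (P)   [S ::= ( P )]
(P) => ({P}P)   [P ::= { P } P]
({P}P) => ({{P}P}P)   [P ::= { P } P]
({{P}P}P) => ({{S}P}P)   [P ::= S]
({{S}P}P) => ({{(P)}P}P)   [S ::= ( P )]
({{(P)}P}P) => ({{({P}P)}P}P)   [P ::= { P } P]
({{({P}P)}P}P) => ({{({S}P)}P}P)   [P ::= S]
({{({S}P)}P}P) => ({{({()}P)}P}P)   [S ::= ( )]
({{({()}P)}P}P) => ({{({()}{P}P)}P}P)   [P ::= { P } P]
({{({()}{P}P)}P}P) => ({{({()}{{}}P)}P}P)   [P ::= { }]
({{({()}{{}}P)}P}P) => ({{({()}{{}}{})}P}P)   [P ::= { }]
({{({()}{{}}{})}P}P) => ({{({()}{{}}{})}{}}P)   [P ::= { }]
({{({()}{{}}{})}{}}P) => ({{({()}{{}}{})}{}}{})   [P ::= { }]

P => S => (P) => ({P}P) => ({{P}P}P) => ({{S}P}P) => ({{(P)}P}P) => ({{({P}P)}P}P) => ({{({S}P)}P}P) => ({{({()}P)}P}P) => ({{({()}{P}P)}P}P) => ({{({()}{{}}P)}P}P) => ({{({()}{{}}{})}P}P) => ({{({()}{{}}{})}{}}P) => ({{({()}{{}}{})}{}}{})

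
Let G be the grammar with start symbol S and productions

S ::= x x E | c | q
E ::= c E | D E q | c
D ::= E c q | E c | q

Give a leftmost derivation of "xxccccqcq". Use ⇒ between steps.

S ⇒ xxE ⇒ xxDEq ⇒ xxEcqEq ⇒ xxcEcqEq ⇒ xxccEcqEq ⇒ xxccccqEq ⇒ xxccccqcq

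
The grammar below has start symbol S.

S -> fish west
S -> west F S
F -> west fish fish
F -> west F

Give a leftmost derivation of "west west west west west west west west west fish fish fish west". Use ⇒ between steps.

S ⇒ west F S ⇒ west west F S ⇒ west west west F S ⇒ west west west west F S ⇒ west west west west west F S ⇒ west west west west west west F S ⇒ west west west west west west west F S ⇒ west west west west west west west west F S ⇒ west west west west west west west west west fish fish S ⇒ west west west west west west west west west fish fish fish west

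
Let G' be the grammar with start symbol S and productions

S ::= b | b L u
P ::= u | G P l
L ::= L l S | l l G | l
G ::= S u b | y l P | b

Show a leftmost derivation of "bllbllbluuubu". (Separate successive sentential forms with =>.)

S => bLu => bllGu => bllSubu => bllbLuubu => bllbLlSuubu => bllbllSuubu => bllbllbLuuubu => bllbllbluuubu

S => bLu   [S ::= b L u]
bLu => bllGu   [L ::= l l G]
bllGu => bllSubu   [G ::= S u b]
bllSubu => bllbLuubu   [S ::= b L u]
bllbLuubu => bllbLlSuubu   [L ::= L l S]
bllbLlSuubu => bllbllSuubu   [L ::= l]
bllbllSuubu => bllbllbLuuubu   [S ::= b L u]
bllbllbLuuubu => bllbllbluuubu   [L ::= l]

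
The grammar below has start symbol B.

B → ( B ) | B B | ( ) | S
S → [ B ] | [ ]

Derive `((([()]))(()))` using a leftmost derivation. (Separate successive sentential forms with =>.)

B => (B)   [B → ( B )]
(B) => (BB)   [B → B B]
(BB) => ((B)B)   [B → ( B )]
((B)B) => (((B))B)   [B → ( B )]
(((B))B) => (((S))B)   [B → S]
(((S))B) => ((([B]))B)   [S → [ B ]]
((([B]))B) => ((([()]))B)   [B → ( )]
((([()]))B) => ((([()]))(B))   [B → ( B )]
((([()]))(B)) => ((([()]))(()))   [B → ( )]

B => (B) => (BB) => ((B)B) => (((B))B) => (((S))B) => ((([B]))B) => ((([()]))B) => ((([()]))(B)) => ((([()]))(()))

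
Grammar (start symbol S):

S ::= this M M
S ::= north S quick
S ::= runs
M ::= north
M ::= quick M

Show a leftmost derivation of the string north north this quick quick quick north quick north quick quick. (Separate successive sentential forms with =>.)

S => north S quick   [S ::= north S quick]
north S quick => north north S quick quick   [S ::= north S quick]
north north S quick quick => north north this M M quick quick   [S ::= this M M]
north north this M M quick quick => north north this quick M M quick quick   [M ::= quick M]
north north this quick M M quick quick => north north this quick quick M M quick quick   [M ::= quick M]
north north this quick quick M M quick quick => north north this quick quick quick M M quick quick   [M ::= quick M]
north north this quick quick quick M M quick quick => north north this quick quick quick north M quick quick   [M ::= north]
north north this quick quick quick north M quick quick => north north this quick quick quick north quick M quick quick   [M ::= quick M]
north north this quick quick quick north quick M quick quick => north north this quick quick quick north quick north quick quick   [M ::= north]

S => north S quick => north north S quick quick => north north this M M quick quick => north north this quick M M quick quick => north north this quick quick M M quick quick => north north this quick quick quick M M quick quick => north north this quick quick quick north M quick quick => north north this quick quick quick north quick M quick quick => north north this quick quick quick north quick north quick quick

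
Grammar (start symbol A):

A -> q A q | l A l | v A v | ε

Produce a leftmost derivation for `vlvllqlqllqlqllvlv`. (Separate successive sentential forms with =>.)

A => vAv => vlAlv => vlvAvlv => vlvlAlvlv => vlvllAllvlv => vlvllqAqllvlv => vlvllqlAlqllvlv => vlvllqlqAqlqllvlv => vlvllqlqlAlqlqllvlv => vlvllqlqllqlqllvlv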